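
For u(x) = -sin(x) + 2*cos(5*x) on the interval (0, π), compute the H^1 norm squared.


||u||_{H^1(0,π)}^2 = 53*π

u'(x) = -10*sin(5*x) - cos(x).
Expand u² and (u')² and integrate term by term on (0, π), using: for integers n ≥ 1, ∫_0^π sin²(nx) dx = ∫_0^π cos²(nx) dx = π/2; for n ≠ n', ∫_0^π sin(nx)sin(n'x) dx = ∫_0^π cos(nx)cos(n'x) dx = 0; and by product-to-sum, ∫_0^π sin(nx)cos(n'x) dx = ½∫_0^π [sin((n+n')x) + sin((n−n')x)] dx, which is 0 when n+n' is even and 2n/(n²−n'²) when n+n' is odd (it need not vanish on (0, π)).
  u² squared terms: (-1)²·∫sin(x)² dx = 1·π/2 = π/2;  (2)²·∫cos(5x)² dx = 4·π/2 = 2*π.
  u² cross terms: 2·(-1)·(2)·∫sin(x)·cos(5x) dx = -4·(0) = 0.
  So ∫_0^π u² dx = π/2 + 2*π + 0 = 5*π/2.
  (u')² squared terms: (-1)²·∫cos(x)² dx = 1·π/2 = π/2;  (-10)²·∫sin(5x)² dx = 100·π/2 = 50*π.
  (u')² cross terms: 2·(-1)·(-10)·∫cos(x)·sin(5x) dx = 20·(0) = 0.
  So ∫_0^π (u')² dx = π/2 + 50*π + 0 = 101*π/2.
||u||_{H^1}^2 = (5*π/2) + (101*π/2) = 53*π.


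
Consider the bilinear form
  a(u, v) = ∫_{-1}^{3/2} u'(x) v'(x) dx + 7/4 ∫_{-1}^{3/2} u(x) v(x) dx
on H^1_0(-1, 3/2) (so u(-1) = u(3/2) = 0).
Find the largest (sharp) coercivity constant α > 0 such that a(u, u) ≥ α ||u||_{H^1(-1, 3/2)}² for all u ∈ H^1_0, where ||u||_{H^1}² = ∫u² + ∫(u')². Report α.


α = 1

Coercivity of a(·,·) on H^1_0(-1, 3/2) means a(u, u) ≥ α ||u||_{H^1}² for every u ∈ H^1_0.
The interval has length L = 5/2, and Poincaré/coercivity depend only on L. Here a(u, u) = ∫(u')² + (7/4)·∫u².
Here c = 7/4 ≥ 1, so a(u,u) = ∫(u')² + c∫u² ≥ ∫(u')² + ∫u² = ||u||_{H^1}², i.e. α = 1 works. No larger α is possible: a(u,u) ≥ α||u||_{H^1}² means (1−α)∫(u')² ≥ (α−c)∫u², and for the modes u_n = sin(nπ(x−x₀)/L) (x₀ the left endpoint) one has ∫u_n²/∫(u_n')² = (L/(nπ))² → 0, so a(u_n,u_n)/||u_n||_{H^1}² → 1. Hence the optimal constant is α = 1.
Therefore α = 1.


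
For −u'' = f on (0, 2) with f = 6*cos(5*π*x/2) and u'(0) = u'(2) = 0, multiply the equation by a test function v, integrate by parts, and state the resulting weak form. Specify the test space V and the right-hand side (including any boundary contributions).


V = H^1(0, 2) (no boundary constraint on v; u is determined up to an additive constant); weak form: ∫_0^2 u'v' dx = ∫_0^2 (6*cos(5*π*x/2)) v dx for all v ∈ V.

Multiply both sides by a test function v and integrate from 0 to 2:
  ∫_0^2 −u''(x) v(x) dx = ∫_0^2 f(x) v(x) dx.
Integrate the LHS by parts once:
  ∫_0^2 −u'' v dx = −[u'(x) v(x)]_0^2 + ∫_0^2 u'(x) v'(x) dx.
Thus ∫_0^2 u'(x) v'(x) dx = ∫_0^2 f(x) v(x) dx + [u'(x) v(x)]_0^2.
Choose V so that boundary terms are either known or forced to vanish.
u has homogeneous Neumann: u'(0) = u'(2) = 0. So [u' v]_0^2 = 0·v(2) − 0·v(0) = 0 for any v; take V = H^1(0, 2).
Weak formulation: find u (satisfying any essential BC) such that ∫_0^2 u'(x) v'(x) dx = ∫_0^2 f v dx for all v ∈ V (homogeneous Neumann, so boundary terms vanish).
Substituting f(x) = 6*cos(5*π*x/2), the right-hand side is ∫_0^2 (6*cos(5*π*x/2)) v dx.
Compatibility check (pure Neumann): taking v ≡ 1 ∈ V gives 0 = ∫_0^2 f dx + (0) − (0), i.e. ∫_0^2 f dx must equal u'(0) − u'(2) = 0. Indeed ∫_0^2 (6*cos(5*π*x/2)) dx = 0, so the data are compatible. The solution is then unique only up to an additive constant (fix it e.g. by requiring ∫_0^2 u dx = 0).


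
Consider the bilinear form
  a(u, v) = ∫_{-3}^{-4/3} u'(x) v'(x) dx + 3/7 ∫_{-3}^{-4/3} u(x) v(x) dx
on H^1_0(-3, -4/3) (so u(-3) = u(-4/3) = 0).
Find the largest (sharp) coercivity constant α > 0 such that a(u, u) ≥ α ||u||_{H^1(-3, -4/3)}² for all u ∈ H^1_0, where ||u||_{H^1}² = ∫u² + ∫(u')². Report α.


α = 3*(25 + 21*π^2)/(7*(25 + 9*π^2))

Coercivity of a(·,·) on H^1_0(-3, -4/3) means a(u, u) ≥ α ||u||_{H^1}² for every u ∈ H^1_0.
The interval has length L = 5/3, and Poincaré/coercivity depend only on L. Here a(u, u) = ∫(u')² + (3/7)·∫u².
Here 0 < c = 3/7 < 1. The condition a(u,u) ≥ α||u||_{H^1}² reads (1−α)∫(u')² ≥ (α−c)∫u². Any admissible α is ≤ 1 (rapidly oscillating u have ∫u²/∫(u')² → 0), and α = 1 would force 0 ≥ (1−c)∫u², impossible since c < 1; so 1−α > 0. By the sharp Poincaré inequality on H^1_0 of an interval of length L, ∫(u')² ≥ (π/L)²∫u² with equality for the first sine mode sin(π(x−x₀)/L) (x₀ the left endpoint), so the inequality holds for all u iff (1−α)(π/L)² ≥ α − c, i.e. α ≤ ((π/L)² + c)/((π/L)² + 1) = (1 + c(L/π)²)/(1 + (L/π)²). With (π/L)² = 9*π^2/25 and c = 3/7, the largest admissible constant is α = ((π/L)² + c)/((π/L)² + 1).
Simplifying, α = 3*(25 + 21*π^2)/(7*(25 + 9*π^2)).


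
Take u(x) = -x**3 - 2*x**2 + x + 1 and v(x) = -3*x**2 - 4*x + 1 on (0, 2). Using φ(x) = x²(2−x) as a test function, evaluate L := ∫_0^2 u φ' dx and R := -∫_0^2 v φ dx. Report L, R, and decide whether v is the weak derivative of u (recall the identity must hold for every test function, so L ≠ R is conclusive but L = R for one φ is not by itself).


LHS = 172/15, RHS = 172/15. Yes, v = u' weakly.

u(x) = -x**3 - 2*x**2 + x + 1, classical derivative u'(x) = -3*x**2 - 4*x + 1.
φ(x) = x²(2−x), so φ'(x) = x*(4 - 3*x).
Note φ(0) = φ(2) = 0, so the boundary term u·φ vanishes.
LHS = ∫_0^2 u(x) φ'(x) dx = ∫_0^2 (3*x^5 + 2*x^4 - 11*x^3 + x^2 + 4*x) dx. Term by term:
  ∫_0^2 3*x^5 dx = 32;  ∫_0^2 2*x^4 dx = 64/5;  ∫_0^2 -11*x^3 dx = -44;
  ∫_0^2 x^2 dx = 8/3;  ∫_0^2 4*x dx = 8.
Sum: 32 + 64/5 − 44 + 8/3 + 8 = 172/15.
So LHS = 172/15.
∫_0^2 v(x) φ(x) dx = ∫_0^2 (3*x^5 - 2*x^4 - 9*x^3 + 2*x^2) dx. Term by term:
  ∫_0^2 3*x^5 dx = 32;  ∫_0^2 -2*x^4 dx = -64/5;  ∫_0^2 -9*x^3 dx = -36;
  ∫_0^2 2*x^2 dx = 16/3.
Sum: 32 − 64/5 − 36 + 16/3 = -172/15.
So RHS = -∫_0^2 v(x) φ(x) dx = 172/15.
LHS = RHS, so the identity holds for this test φ.
Moreover u is smooth here and v(x) = u'(x) = -3*x**2 - 4*x + 1 pointwise, so the identity holds for every test function. Hence v is the weak derivative of u.


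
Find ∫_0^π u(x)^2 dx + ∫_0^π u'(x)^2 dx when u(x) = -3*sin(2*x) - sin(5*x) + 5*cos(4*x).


||u||_{H^1(0,π)}^2 = -1700/9 + 248*π

u'(x) = -20*sin(4*x) - 6*cos(2*x) - 5*cos(5*x).
Expand u² and (u')² and integrate term by term on (0, π), using: for integers n ≥ 1, ∫_0^π sin²(nx) dx = ∫_0^π cos²(nx) dx = π/2; for n ≠ n', ∫_0^π sin(nx)sin(n'x) dx = ∫_0^π cos(nx)cos(n'x) dx = 0; and by product-to-sum, ∫_0^π sin(nx)cos(n'x) dx = ½∫_0^π [sin((n+n')x) + sin((n−n')x)] dx, which is 0 when n+n' is even and 2n/(n²−n'²) when n+n' is odd (it need not vanish on (0, π)).
  u² squared terms: (-1)²·∫sin(5x)² dx = 1·π/2 = π/2;  (-3)²·∫sin(2x)² dx = 9·π/2 = 9*π/2;  (5)²·∫cos(4x)² dx = 25·π/2 = 25*π/2.
  u² cross terms: 2·(-1)·(-3)·∫sin(5x)·sin(2x) dx = 6·(0) = 0;  2·(-1)·(5)·∫sin(5x)·cos(4x) dx = -10·(10/9) = -100/9;  2·(-3)·(5)·∫sin(2x)·cos(4x) dx = -30·(0) = 0.
  So ∫_0^π u² dx = π/2 + 9*π/2 + 25*π/2 + 0 − 100/9 + 0 = -100/9 + 35*π/2.
  (u')² squared terms: (-20)²·∫sin(4x)² dx = 400·π/2 = 200*π;  (-6)²·∫cos(2x)² dx = 36·π/2 = 18*π;  (-5)²·∫cos(5x)² dx = 25·π/2 = 25*π/2.
  (u')² cross terms: 2·(-20)·(-6)·∫sin(4x)·cos(2x) dx = 240·(0) = 0;  2·(-20)·(-5)·∫sin(4x)·cos(5x) dx = 200·(-8/9) = -1600/9;  2·(-6)·(-5)·∫cos(2x)·cos(5x) dx = 60·(0) = 0.
  So ∫_0^π (u')² dx = 200*π + 18*π + 25*π/2 + 0 − 1600/9 + 0 = -1600/9 + 461*π/2.
||u||_{H^1}^2 = (-100/9 + 35*π/2) + (-1600/9 + 461*π/2) = -1700/9 + 248*π.


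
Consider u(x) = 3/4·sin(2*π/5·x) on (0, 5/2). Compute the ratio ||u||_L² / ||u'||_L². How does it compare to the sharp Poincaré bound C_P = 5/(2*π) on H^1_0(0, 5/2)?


||u||_L² / ||u'||_L² = 5/(2*π) = C_P.

u(x) = 3/4·sin(2*π/5·x), so u'(x) = 3*π*cos(2*π*x/5)/10.
Writing u(x) = A·sin(kπx/L) with A = 3/4 and k = 1, use ∫_0^L sin²(kπx/L) dx = L/2 and ∫_0^L cos²(kπx/L) dx = L/2.
u² = 9/16·sin²(2*π/5·x) and (u')² = 9*π^2/100·cos²(2*π/5·x), and each of sin², cos² integrates to L/2 = 5/4 over (0, 5/2).
∫_0^5/2 u² dx = 45/64, so ||u||_L² = 3*sqrt(5)/8.
∫_0^5/2 (u')² dx = 9*π^2/80, so ||u'||_L² = 3*sqrt(5)*π/20.
Ratio ||u||_L² / ||u'||_L² = 5/(2*π).
Sharp Poincaré constant on H^1_0(0, 5/2) is C_P = L/π = 5/(2*π), achieved by sin(2*π/5·x).
This is the k = 1 eigenfunction (up to amplitude), so the ratio equals the sharp Poincaré constant exactly.


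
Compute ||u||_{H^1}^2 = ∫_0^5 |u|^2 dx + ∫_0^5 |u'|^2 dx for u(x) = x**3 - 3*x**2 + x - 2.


||u||_{H^1}^2 = 124525/42

The H^1 norm (squared) on an interval (0, L) is
  ||u||_{H^1}^2 = ∫_0^L u(x)^2 dx + ∫_0^L u'(x)^2 dx.
Compute u'(x) = 3*x**2 - 6*x + 1.
Then u(x)^2 = x**6 - 6*x**5 + 11*x**4 - 10*x**3 + 13*x**2 - 4*x + 4 and u'(x)^2 = 9*x**4 - 36*x**3 + 42*x**2 - 12*x + 1.
Integrate each monomial from 0 to 5 using ∫_0^5 c·x^n dx = c·5^(n+1)/(n+1):
  ∫_0^5 u(x)^2 dx = ∫_0^5 (x^6 - 6*x^5 + 11*x^4 - 10*x^3 + 13*x^2 - 4*x + 4) dx. Term by term:
    ∫_0^5 x^6 dx = 78125/7;  ∫_0^5 -6*x^5 dx = -15625;  ∫_0^5 11*x^4 dx = 6875;
    ∫_0^5 -10*x^3 dx = -3125/2;  ∫_0^5 13*x^2 dx = 1625/3;  ∫_0^5 -4*x dx = -50;
    ∫_0^5 4 dx = 20.
  Sum: 78125/7 − 15625 + 6875 − 3125/2 + 1625/3 − 50 + 20 = 57115/42.
  ∫_0^5 u'(x)^2 dx = ∫_0^5 (9*x^4 - 36*x^3 + 42*x^2 - 12*x + 1) dx. Term by term:
    ∫_0^5 9*x^4 dx = 5625;  ∫_0^5 -36*x^3 dx = -5625;  ∫_0^5 42*x^2 dx = 1750;
    ∫_0^5 -12*x dx = -150;  ∫_0^5 1 dx = 5.
  Sum: 5625 − 5625 + 1750 − 150 + 5 = 1605.
Adding: ||u||_{H^1}^2 = 57115/42 + 1605 = 124525/42.


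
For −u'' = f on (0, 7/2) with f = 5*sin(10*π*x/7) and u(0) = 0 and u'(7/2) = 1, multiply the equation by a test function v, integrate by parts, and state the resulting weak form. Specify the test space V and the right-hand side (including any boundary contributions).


V = {v ∈ H^1(0, 7/2) : v(0) = 0} (test functions vanish at x = 0 where u is specified); weak form: ∫_0^7/2 u'v' dx = ∫_0^7/2 (5*sin(10*π*x/7)) v dx + v(7/2) for all v ∈ V.

Multiply both sides by a test function v and integrate from 0 to 7/2:
  ∫_0^7/2 −u''(x) v(x) dx = ∫_0^7/2 f(x) v(x) dx.
Integrate the LHS by parts once:
  ∫_0^7/2 −u'' v dx = −[u'(x) v(x)]_0^7/2 + ∫_0^7/2 u'(x) v'(x) dx.
Thus ∫_0^7/2 u'(x) v'(x) dx = ∫_0^7/2 f(x) v(x) dx + [u'(x) v(x)]_0^7/2.
Choose V so that boundary terms are either known or forced to vanish.
Mixed BC: u(0) = 0 (Dirichlet) and u'(7/2) = 1 (Neumann). Define V = {v ∈ H^1(0, 7/2) : v(0) = 0}. Then [u' v]_0^7/2 = u'(7/2)·v(7/2) − u'(0)·0 = v(7/2).
Weak formulation: find u (satisfying any essential BC) such that ∫_0^7/2 u'(x) v'(x) dx = ∫_0^7/2 f v dx + v(7/2) for all v ∈ V (Dirichlet at 0 absorbed into V; Neumann datum at x = 7/2 contributes the boundary term).
Substituting f(x) = 5*sin(10*π*x/7), the right-hand side is ∫_0^7/2 (5*sin(10*π*x/7)) v dx + v(7/2).


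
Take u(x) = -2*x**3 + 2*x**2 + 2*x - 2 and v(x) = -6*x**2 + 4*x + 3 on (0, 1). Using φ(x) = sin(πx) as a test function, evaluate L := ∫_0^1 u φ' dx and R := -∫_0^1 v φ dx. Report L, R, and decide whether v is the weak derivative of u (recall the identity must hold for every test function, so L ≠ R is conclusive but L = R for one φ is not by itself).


LHS = -24/π^3 - 2/π, RHS = -4/π - 24/π^3. No, v is not the weak derivative of u.

u(x) = -2*x**3 + 2*x**2 + 2*x - 2, classical derivative u'(x) = -6*x**2 + 4*x + 2.
φ(x) = sin(πx), so φ'(x) = π*cos(π*x).
Note φ(0) = φ(1) = 0, so the boundary term u·φ vanishes.
LHS = ∫_0^1 u(x) φ'(x) dx = ∫_0^1 (-2*π*x^3*cos(π*x) + 2*π*x^2*cos(π*x) + 2*π*x*cos(π*x) - 2*π*cos(π*x)) dx. Term by term:
  ∫_0^1 -2*π*cos(π*x) dx = 0;  ∫_0^1 -2*π*x^3*cos(π*x) dx = -24/π^3 + 6/π;  ∫_0^1 2*π*x*cos(π*x) dx = -4/π;
  ∫_0^1 2*π*x^2*cos(π*x) dx = -4/π.
Sum: 0 + -24/π^3 + 6/π − 4/π − 4/π = -24/π^3 - 2/π.
So LHS = -24/π^3 - 2/π.
∫_0^1 v(x) φ(x) dx = ∫_0^1 (-6*x^2*sin(π*x) + 4*x*sin(π*x) + 3*sin(π*x)) dx. Term by term:
  ∫_0^1 3*sin(π*x) dx = 6/π;  ∫_0^1 -6*x^2*sin(π*x) dx = -6/π + 24/π^3;  ∫_0^1 4*x*sin(π*x) dx = 4/π.
Sum: 6/π + -6/π + 24/π^3 + 4/π = 24/π^3 + 4/π.
So RHS = -∫_0^1 v(x) φ(x) dx = -4/π - 24/π^3.
LHS − RHS = 2/π ≠ 0, so the identity fails.
(For a valid weak derivative the identity must hold for EVERY test function, in particular this one. The failure shows v is NOT the weak derivative of u.)
Correct weak derivative would be u'(x) = -6*x**2 + 4*x + 2.


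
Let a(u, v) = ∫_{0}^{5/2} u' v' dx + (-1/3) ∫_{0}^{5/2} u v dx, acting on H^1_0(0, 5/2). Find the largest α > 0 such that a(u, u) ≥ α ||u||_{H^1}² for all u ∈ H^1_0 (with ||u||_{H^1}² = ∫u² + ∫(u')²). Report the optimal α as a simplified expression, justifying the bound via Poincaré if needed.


α = (-25 + 12*π^2)/(3*(25 + 4*π^2))

Coercivity of a(·,·) on H^1_0(0, 5/2) means a(u, u) ≥ α ||u||_{H^1}² for every u ∈ H^1_0.
The interval has length L = 5/2, and Poincaré/coercivity depend only on L. Here a(u, u) = ∫(u')² + (-1/3)·∫u².
Here c = -1/3 < 0 with |c| < (π/L)² = 4*π^2/25, so coercivity still holds. The condition a(u,u) ≥ α||u||_{H^1}² reads (1−α)∫(u')² ≥ (α−c)∫u². Any admissible α is ≤ 1 (rapidly oscillating u have ∫u²/∫(u')² → 0), and α = 1 would force 0 ≥ (1−c)∫u², impossible since c < 1; so 1−α > 0. By the sharp Poincaré inequality on H^1_0 of an interval of length L, ∫(u')² ≥ (π/L)²∫u² with equality for the first sine mode sin(π(x−x₀)/L) (x₀ the left endpoint), so the inequality holds for all u iff (1−α)(π/L)² ≥ α − c, i.e. α ≤ ((π/L)² + c)/((π/L)² + 1) = (1 + c(L/π)²)/(1 + (L/π)²). (Direct route, valid since c ≤ 0: Poincaré gives c∫u² ≥ c(L/π)²∫(u')², so a(u,u) ≥ (1 + c(L/π)²)∫(u')², while ||u||_{H^1}² ≤ (1 + (L/π)²)∫(u')²; dividing yields the same α.) With (π/L)² = 4*π^2/25 and c = -1/3, the largest admissible constant is α = ((π/L)² + c)/((π/L)² + 1).
Simplifying, α = (-25 + 12*π^2)/(3*(25 + 4*π^2)).


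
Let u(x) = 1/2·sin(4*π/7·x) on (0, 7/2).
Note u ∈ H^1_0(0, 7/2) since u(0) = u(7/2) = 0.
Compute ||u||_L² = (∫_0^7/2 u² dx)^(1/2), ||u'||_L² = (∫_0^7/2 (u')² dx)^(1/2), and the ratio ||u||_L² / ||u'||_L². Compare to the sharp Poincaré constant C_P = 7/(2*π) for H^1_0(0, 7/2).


||u||_L² / ||u'||_L² = 7/(4*π) < C_P = 7/(2*π).

u(x) = 1/2·sin(4*π/7·x), so u'(x) = 2*π*cos(4*π*x/7)/7.
Writing u(x) = A·sin(kπx/L) with A = 1/2 and k = 2, use ∫_0^L sin²(kπx/L) dx = L/2 and ∫_0^L cos²(kπx/L) dx = L/2.
u² = 1/4·sin²(4*π/7·x) and (u')² = 4*π^2/49·cos²(4*π/7·x), and each of sin², cos² integrates to L/2 = 7/4 over (0, 7/2).
∫_0^7/2 u² dx = 7/16, so ||u||_L² = sqrt(7)/4.
∫_0^7/2 (u')² dx = π^2/7, so ||u'||_L² = sqrt(7)*π/7.
Ratio ||u||_L² / ||u'||_L² = 7/(4*π).
Sharp Poincaré constant on H^1_0(0, 7/2) is C_P = L/π = 7/(2*π), achieved by sin(2*π/7·x).
This is the k = 2 harmonic; the ratio L/(kπ) is strictly less than C_P = L/π, consistent with the sharp inequality ||u||_L² ≤ C_P ||u'||_L².


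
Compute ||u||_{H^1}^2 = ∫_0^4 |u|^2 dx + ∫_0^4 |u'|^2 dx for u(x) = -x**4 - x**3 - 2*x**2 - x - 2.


||u||_{H^1}^2 = 5801636/45

The H^1 norm (squared) on an interval (0, L) is
  ||u||_{H^1}^2 = ∫_0^L u(x)^2 dx + ∫_0^L u'(x)^2 dx.
Compute u'(x) = -4*x**3 - 3*x**2 - 4*x - 1.
Then u(x)^2 = x**8 + 2*x**7 + 5*x**6 + 6*x**5 + 10*x**4 + 8*x**3 + 9*x**2 + 4*x + 4 and u'(x)^2 = 16*x**6 + 24*x**5 + 41*x**4 + 32*x**3 + 22*x**2 + 8*x + 1.
Integrate each monomial from 0 to 4 using ∫_0^4 c·x^n dx = c·4^(n+1)/(n+1):
  ∫_0^4 u(x)^2 dx = ∫_0^4 (x^8 + 2*x^7 + 5*x^6 + 6*x^5 + 10*x^4 + 8*x^3 + 9*x^2 + 4*x + 4) dx. Term by term:
    ∫_0^4 x^8 dx = 262144/9;  ∫_0^4 2*x^7 dx = 16384;  ∫_0^4 5*x^6 dx = 81920/7;
    ∫_0^4 6*x^5 dx = 4096;  ∫_0^4 10*x^4 dx = 2048;  ∫_0^4 8*x^3 dx = 512;
    ∫_0^4 9*x^2 dx = 192;  ∫_0^4 4*x dx = 32;  ∫_0^4 4 dx = 16.
  Sum: 262144/9 + 16384 + 81920/7 + 4096 + 2048 + 512 + 192 + 32 + 16 = 4038928/63.
  ∫_0^4 u'(x)^2 dx = ∫_0^4 (16*x^6 + 24*x^5 + 41*x^4 + 32*x^3 + 22*x^2 + 8*x + 1) dx. Term by term:
    ∫_0^4 16*x^6 dx = 262144/7;  ∫_0^4 24*x^5 dx = 16384;  ∫_0^4 41*x^4 dx = 41984/5;
    ∫_0^4 32*x^3 dx = 2048;  ∫_0^4 22*x^2 dx = 1408/3;  ∫_0^4 8*x dx = 64;
    ∫_0^4 1 dx = 4.
  Sum: 262144/7 + 16384 + 41984/5 + 2048 + 1408/3 + 64 + 4 = 6805604/105.
Adding: ||u||_{H^1}^2 = 4038928/63 + 6805604/105 = 5801636/45.


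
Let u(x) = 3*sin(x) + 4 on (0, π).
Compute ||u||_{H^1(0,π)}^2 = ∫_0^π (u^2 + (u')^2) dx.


||u||_{H^1(0,π)}^2 = 48 + 25*π

u'(x) = 3*cos(x).
Expand u² and (u')² and integrate term by term on (0, π), using: for integers n ≥ 1, ∫_0^π sin²(nx) dx = ∫_0^π cos²(nx) dx = π/2; for n ≠ n', ∫_0^π sin(nx)sin(n'x) dx = ∫_0^π cos(nx)cos(n'x) dx = 0; and by product-to-sum, ∫_0^π sin(nx)cos(n'x) dx = ½∫_0^π [sin((n+n')x) + sin((n−n')x)] dx, which is 0 when n+n' is even and 2n/(n²−n'²) when n+n' is odd (it need not vanish on (0, π)). For the constant mode: ∫_0^π 1 dx = π, ∫_0^π cos(nx) dx = 0, ∫_0^π sin(nx) dx = (1−(−1)^n)/n.
  u² squared terms: (4)²·∫1 dx = 16·π = 16*π;  (3)²·∫sin(x)² dx = 9·π/2 = 9*π/2.
  u² cross terms: 2·(4)·(3)·∫1·sin(x) dx = 24·(2) = 48.
  So ∫_0^π u² dx = 16*π + 9*π/2 + 48 = 48 + 41*π/2.
  (u')² squared terms: (3)²·∫cos(x)² dx = 9·π/2 = 9*π/2.
  So ∫_0^π (u')² dx = 9*π/2.
||u||_{H^1}^2 = (48 + 41*π/2) + (9*π/2) = 48 + 25*π.


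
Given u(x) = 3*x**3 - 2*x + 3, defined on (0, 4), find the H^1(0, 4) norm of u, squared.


||u||_{H^1}^2 = 3740276/105

The H^1 norm (squared) on an interval (0, L) is
  ||u||_{H^1}^2 = ∫_0^L u(x)^2 dx + ∫_0^L u'(x)^2 dx.
Compute u'(x) = 9*x**2 - 2.
Then u(x)^2 = 9*x**6 - 12*x**4 + 18*x**3 + 4*x**2 - 12*x + 9 and u'(x)^2 = 81*x**4 - 36*x**2 + 4.
Integrate each monomial from 0 to 4 using ∫_0^4 c·x^n dx = c·4^(n+1)/(n+1):
  ∫_0^4 u(x)^2 dx = ∫_0^4 (9*x^6 - 12*x^4 + 18*x^3 + 4*x^2 - 12*x + 9) dx. Term by term:
    ∫_0^4 9*x^6 dx = 147456/7;  ∫_0^4 -12*x^4 dx = -12288/5;  ∫_0^4 18*x^3 dx = 1152;
    ∫_0^4 4*x^2 dx = 256/3;  ∫_0^4 -12*x dx = -96;  ∫_0^4 9 dx = 36.
  Sum: 147456/7 − 12288/5 + 1152 + 256/3 − 96 + 36 = 2077412/105.
  ∫_0^4 u'(x)^2 dx = ∫_0^4 (81*x^4 - 36*x^2 + 4) dx. Term by term:
    ∫_0^4 81*x^4 dx = 82944/5;  ∫_0^4 -36*x^2 dx = -768;  ∫_0^4 4 dx = 16.
  Sum: 82944/5 − 768 + 16 = 79184/5.
Adding: ||u||_{H^1}^2 = 2077412/105 + 79184/5 = 3740276/105.


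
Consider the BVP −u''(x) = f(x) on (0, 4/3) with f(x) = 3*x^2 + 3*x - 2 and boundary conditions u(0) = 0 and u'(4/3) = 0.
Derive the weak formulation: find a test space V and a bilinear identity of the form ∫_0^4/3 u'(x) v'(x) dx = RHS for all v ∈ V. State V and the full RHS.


V = {v ∈ H^1(0, 4/3) : v(0) = 0} (test functions vanish at x = 0 where u is specified); weak form: ∫_0^4/3 u'v' dx = ∫_0^4/3 (3*x^2 + 3*x - 2) v dx for all v ∈ V.

Multiply both sides by a test function v and integrate from 0 to 4/3:
  ∫_0^4/3 −u''(x) v(x) dx = ∫_0^4/3 f(x) v(x) dx.
Integrate the LHS by parts once:
  ∫_0^4/3 −u'' v dx = −[u'(x) v(x)]_0^4/3 + ∫_0^4/3 u'(x) v'(x) dx.
Thus ∫_0^4/3 u'(x) v'(x) dx = ∫_0^4/3 f(x) v(x) dx + [u'(x) v(x)]_0^4/3.
Choose V so that boundary terms are either known or forced to vanish.
Mixed BC: u(0) = 0 (Dirichlet) and u'(4/3) = 0 (Neumann). Define V = {v ∈ H^1(0, 4/3) : v(0) = 0}. Then [u' v]_0^4/3 = u'(4/3)·v(4/3) − u'(0)·0 = 0.
Weak formulation: find u (satisfying any essential BC) such that ∫_0^4/3 u'(x) v'(x) dx = ∫_0^4/3 f v dx for all v ∈ V (Dirichlet at 0 absorbed into V; the Neumann datum at x = 4/3 is zero, so no boundary term remains).
Substituting f(x) = 3*x^2 + 3*x - 2, the right-hand side is ∫_0^4/3 (3*x^2 + 3*x - 2) v dx.


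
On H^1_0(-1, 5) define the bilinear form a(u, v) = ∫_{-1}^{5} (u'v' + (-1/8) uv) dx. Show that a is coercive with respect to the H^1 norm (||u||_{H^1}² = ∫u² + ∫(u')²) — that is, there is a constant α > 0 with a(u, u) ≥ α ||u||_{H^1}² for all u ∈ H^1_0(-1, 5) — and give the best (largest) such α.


α = (-9/2 + π^2)/(π^2 + 36)

Coercivity of a(·,·) on H^1_0(-1, 5) means a(u, u) ≥ α ||u||_{H^1}² for every u ∈ H^1_0.
The interval has length L = 6, and Poincaré/coercivity depend only on L. Here a(u, u) = ∫(u')² + (-1/8)·∫u².
Here c = -1/8 < 0 with |c| < (π/L)² = π^2/36, so coercivity still holds. The condition a(u,u) ≥ α||u||_{H^1}² reads (1−α)∫(u')² ≥ (α−c)∫u². Any admissible α is ≤ 1 (rapidly oscillating u have ∫u²/∫(u')² → 0), and α = 1 would force 0 ≥ (1−c)∫u², impossible since c < 1; so 1−α > 0. By the sharp Poincaré inequality on H^1_0 of an interval of length L, ∫(u')² ≥ (π/L)²∫u² with equality for the first sine mode sin(π(x−x₀)/L) (x₀ the left endpoint), so the inequality holds for all u iff (1−α)(π/L)² ≥ α − c, i.e. α ≤ ((π/L)² + c)/((π/L)² + 1) = (1 + c(L/π)²)/(1 + (L/π)²). (Direct route, valid since c ≤ 0: Poincaré gives c∫u² ≥ c(L/π)²∫(u')², so a(u,u) ≥ (1 + c(L/π)²)∫(u')², while ||u||_{H^1}² ≤ (1 + (L/π)²)∫(u')²; dividing yields the same α.) With (π/L)² = π^2/36 and c = -1/8, the largest admissible constant is α = ((π/L)² + c)/((π/L)² + 1).
Simplifying, α = (-9/2 + π^2)/(π^2 + 36).


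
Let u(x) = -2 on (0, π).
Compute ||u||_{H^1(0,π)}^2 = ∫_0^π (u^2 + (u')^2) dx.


||u||_{H^1(0,π)}^2 = 4*π

u'(x) = 0.
Expand u² and (u')² and integrate term by term on (0, π), using: for integers n ≥ 1, ∫_0^π sin²(nx) dx = ∫_0^π cos²(nx) dx = π/2; for n ≠ n', ∫_0^π sin(nx)sin(n'x) dx = ∫_0^π cos(nx)cos(n'x) dx = 0; and by product-to-sum, ∫_0^π sin(nx)cos(n'x) dx = ½∫_0^π [sin((n+n')x) + sin((n−n')x)] dx, which is 0 when n+n' is even and 2n/(n²−n'²) when n+n' is odd (it need not vanish on (0, π)). For the constant mode: ∫_0^π 1 dx = π, ∫_0^π cos(nx) dx = 0, ∫_0^π sin(nx) dx = (1−(−1)^n)/n.
  u² squared terms: (-2)²·∫1 dx = 4·π = 4*π.
  So ∫_0^π u² dx = 4*π.
  u' ≡ 0, so ∫_0^π (u')² dx = 0.
||u||_{H^1}^2 = (4*π) + (0) = 4*π.


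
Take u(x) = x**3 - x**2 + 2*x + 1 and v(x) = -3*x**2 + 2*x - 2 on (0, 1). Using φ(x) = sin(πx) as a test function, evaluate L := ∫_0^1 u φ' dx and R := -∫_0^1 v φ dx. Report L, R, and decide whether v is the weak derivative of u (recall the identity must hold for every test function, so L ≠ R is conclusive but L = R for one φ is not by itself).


LHS = -5/π + 12/π^3, RHS = -12/π^3 + 5/π. No, v is not the weak derivative of u.

u(x) = x**3 - x**2 + 2*x + 1, classical derivative u'(x) = 3*x**2 - 2*x + 2.
φ(x) = sin(πx), so φ'(x) = π*cos(π*x).
Note φ(0) = φ(1) = 0, so the boundary term u·φ vanishes.
LHS = ∫_0^1 u(x) φ'(x) dx = ∫_0^1 (π*x^3*cos(π*x) - π*x^2*cos(π*x) + 2*π*x*cos(π*x) + π*cos(π*x)) dx. Term by term:
  ∫_0^1 π*cos(π*x) dx = 0;  ∫_0^1 π*x^3*cos(π*x) dx = -3/π + 12/π^3;  ∫_0^1 -π*x^2*cos(π*x) dx = 2/π;
  ∫_0^1 2*π*x*cos(π*x) dx = -4/π.
Sum: 0 + -3/π + 12/π^3 + 2/π − 4/π = -5/π + 12/π^3.
So LHS = -5/π + 12/π^3.
∫_0^1 v(x) φ(x) dx = ∫_0^1 (-3*x^2*sin(π*x) + 2*x*sin(π*x) - 2*sin(π*x)) dx. Term by term:
  ∫_0^1 -2*sin(π*x) dx = -4/π;  ∫_0^1 -3*x^2*sin(π*x) dx = -3/π + 12/π^3;  ∫_0^1 2*x*sin(π*x) dx = 2/π.
Sum: -4/π + -3/π + 12/π^3 + 2/π = -5/π + 12/π^3.
So RHS = -∫_0^1 v(x) φ(x) dx = -12/π^3 + 5/π.
LHS − RHS = -10/π + 24/π^3 ≠ 0, so the identity fails.
(For a valid weak derivative the identity must hold for EVERY test function, in particular this one. The failure shows v is NOT the weak derivative of u.)
Correct weak derivative would be u'(x) = 3*x**2 - 2*x + 2.


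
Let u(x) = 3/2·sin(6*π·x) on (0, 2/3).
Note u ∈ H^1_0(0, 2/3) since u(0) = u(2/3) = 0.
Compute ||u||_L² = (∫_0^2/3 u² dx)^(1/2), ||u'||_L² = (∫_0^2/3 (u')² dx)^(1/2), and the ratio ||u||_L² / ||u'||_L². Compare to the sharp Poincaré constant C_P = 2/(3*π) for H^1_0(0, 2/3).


||u||_L² / ||u'||_L² = 1/(6*π) < C_P = 2/(3*π).

u(x) = 3/2·sin(6*π·x), so u'(x) = 9*π*cos(6*π*x).
Writing u(x) = A·sin(kπx/L) with A = 3/2 and k = 4, use ∫_0^L sin²(kπx/L) dx = L/2 and ∫_0^L cos²(kπx/L) dx = L/2.
u² = 9/4·sin²(6*π·x) and (u')² = 81*π^2·cos²(6*π·x), and each of sin², cos² integrates to L/2 = 1/3 over (0, 2/3).
∫_0^2/3 u² dx = 3/4, so ||u||_L² = sqrt(3)/2.
∫_0^2/3 (u')² dx = 27*π^2, so ||u'||_L² = 3*sqrt(3)*π.
Ratio ||u||_L² / ||u'||_L² = 1/(6*π).
Sharp Poincaré constant on H^1_0(0, 2/3) is C_P = L/π = 2/(3*π), achieved by sin(3*π/2·x).
This is the k = 4 harmonic; the ratio L/(kπ) is strictly less than C_P = L/π, consistent with the sharp inequality ||u||_L² ≤ C_P ||u'||_L².


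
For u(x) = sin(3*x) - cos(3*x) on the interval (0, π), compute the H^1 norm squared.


||u||_{H^1(0,π)}^2 = 10*π

u'(x) = 3*sin(3*x) + 3*cos(3*x).
Expand u² and (u')² and integrate term by term on (0, π), using: for integers n ≥ 1, ∫_0^π sin²(nx) dx = ∫_0^π cos²(nx) dx = π/2; for n ≠ n', ∫_0^π sin(nx)sin(n'x) dx = ∫_0^π cos(nx)cos(n'x) dx = 0; and by product-to-sum, ∫_0^π sin(nx)cos(n'x) dx = ½∫_0^π [sin((n+n')x) + sin((n−n')x)] dx, which is 0 when n+n' is even and 2n/(n²−n'²) when n+n' is odd (it need not vanish on (0, π)).
  u² squared terms: (-1)²·∫cos(3x)² dx = 1·π/2 = π/2;  (1)²·∫sin(3x)² dx = 1·π/2 = π/2.
  u² cross terms: 2·(-1)·(1)·∫cos(3x)·sin(3x) dx = -2·(0) = 0.
  So ∫_0^π u² dx = π/2 + π/2 + 0 = π.
  (u')² squared terms: (3)²·∫cos(3x)² dx = 9·π/2 = 9*π/2;  (3)²·∫sin(3x)² dx = 9·π/2 = 9*π/2.
  (u')² cross terms: 2·(3)·(3)·∫cos(3x)·sin(3x) dx = 18·(0) = 0.
  So ∫_0^π (u')² dx = 9*π/2 + 9*π/2 + 0 = 9*π.
||u||_{H^1}^2 = (π) + (9*π) = 10*π.


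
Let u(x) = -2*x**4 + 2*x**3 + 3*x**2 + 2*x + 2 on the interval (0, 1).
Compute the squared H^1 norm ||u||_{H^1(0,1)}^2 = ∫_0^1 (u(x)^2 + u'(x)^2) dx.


||u||_{H^1}^2 = 2081/45

The H^1 norm (squared) on an interval (0, L) is
  ||u||_{H^1}^2 = ∫_0^L u(x)^2 dx + ∫_0^L u'(x)^2 dx.
Compute u'(x) = -8*x**3 + 6*x**2 + 6*x + 2.
Then u(x)^2 = 4*x**8 - 8*x**7 - 8*x**6 + 4*x**5 + 9*x**4 + 20*x**3 + 16*x**2 + 8*x + 4 and u'(x)^2 = 64*x**6 - 96*x**5 - 60*x**4 + 40*x**3 + 60*x**2 + 24*x + 4.
Integrate each monomial from 0 to 1 using ∫_0^1 c·x^n dx = c·1^(n+1)/(n+1):
  ∫_0^1 u(x)^2 dx = ∫_0^1 (4*x^8 - 8*x^7 - 8*x^6 + 4*x^5 + 9*x^4 + 20*x^3 + 16*x^2 + 8*x + 4) dx. Term by term:
    ∫_0^1 4*x^8 dx = 4/9;  ∫_0^1 -8*x^7 dx = -1;  ∫_0^1 -8*x^6 dx = -8/7;
    ∫_0^1 4*x^5 dx = 2/3;  ∫_0^1 9*x^4 dx = 9/5;  ∫_0^1 20*x^3 dx = 5;
    ∫_0^1 16*x^2 dx = 16/3;  ∫_0^1 8*x dx = 4;  ∫_0^1 4 dx = 4.
  Sum: 4/9 − 1 − 8/7 + 2/3 + 9/5 + 5 + 16/3 + 4 + 4 = 6017/315.
  ∫_0^1 u'(x)^2 dx = ∫_0^1 (64*x^6 - 96*x^5 - 60*x^4 + 40*x^3 + 60*x^2 + 24*x + 4) dx. Term by term:
    ∫_0^1 64*x^6 dx = 64/7;  ∫_0^1 -96*x^5 dx = -16;  ∫_0^1 -60*x^4 dx = -12;
    ∫_0^1 40*x^3 dx = 10;  ∫_0^1 60*x^2 dx = 20;  ∫_0^1 24*x dx = 12;
    ∫_0^1 4 dx = 4.
  Sum: 64/7 − 16 − 12 + 10 + 20 + 12 + 4 = 190/7.
Adding: ||u||_{H^1}^2 = 6017/315 + 190/7 = 2081/45.


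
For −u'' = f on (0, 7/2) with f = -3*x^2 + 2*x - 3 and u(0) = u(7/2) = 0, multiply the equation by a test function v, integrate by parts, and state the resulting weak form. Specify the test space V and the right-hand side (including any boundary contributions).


V = H^1_0(0, 7/2) (so v(0) = v(7/2) = 0); weak form: ∫_0^7/2 u'v' dx = ∫_0^7/2 (-3*x^2 + 2*x - 3) v dx for all v ∈ V.

Multiply both sides by a test function v and integrate from 0 to 7/2:
  ∫_0^7/2 −u''(x) v(x) dx = ∫_0^7/2 f(x) v(x) dx.
Integrate the LHS by parts once:
  ∫_0^7/2 −u'' v dx = −[u'(x) v(x)]_0^7/2 + ∫_0^7/2 u'(x) v'(x) dx.
Thus ∫_0^7/2 u'(x) v'(x) dx = ∫_0^7/2 f(x) v(x) dx + [u'(x) v(x)]_0^7/2.
Choose V so that boundary terms are either known or forced to vanish.
u is Dirichlet: u(0) = u(7/2) = 0. Let V = H^1_0(0, 7/2); then v(0) = v(7/2) = 0, and [u' v]_0^7/2 = 0.
Weak formulation: find u (satisfying any essential BC) such that ∫_0^7/2 u'(x) v'(x) dx = ∫_0^7/2 f v dx for all v ∈ V.
Substituting f(x) = -3*x^2 + 2*x - 3, the right-hand side is ∫_0^7/2 (-3*x^2 + 2*x - 3) v dx.


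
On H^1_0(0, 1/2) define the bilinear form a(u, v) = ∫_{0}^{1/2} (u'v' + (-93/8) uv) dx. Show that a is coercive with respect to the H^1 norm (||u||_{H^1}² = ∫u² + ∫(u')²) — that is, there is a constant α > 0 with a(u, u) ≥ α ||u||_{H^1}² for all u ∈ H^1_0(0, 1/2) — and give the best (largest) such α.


α = (-93 + 32*π^2)/(8*(1 + 4*π^2))

Coercivity of a(·,·) on H^1_0(0, 1/2) means a(u, u) ≥ α ||u||_{H^1}² for every u ∈ H^1_0.
The interval has length L = 1/2, and Poincaré/coercivity depend only on L. Here a(u, u) = ∫(u')² + (-93/8)·∫u².
Here c = -93/8 < 0 with |c| < (π/L)² = 4*π^2, so coercivity still holds. The condition a(u,u) ≥ α||u||_{H^1}² reads (1−α)∫(u')² ≥ (α−c)∫u². Any admissible α is ≤ 1 (rapidly oscillating u have ∫u²/∫(u')² → 0), and α = 1 would force 0 ≥ (1−c)∫u², impossible since c < 1; so 1−α > 0. By the sharp Poincaré inequality on H^1_0 of an interval of length L, ∫(u')² ≥ (π/L)²∫u² with equality for the first sine mode sin(π(x−x₀)/L) (x₀ the left endpoint), so the inequality holds for all u iff (1−α)(π/L)² ≥ α − c, i.e. α ≤ ((π/L)² + c)/((π/L)² + 1) = (1 + c(L/π)²)/(1 + (L/π)²). (Direct route, valid since c ≤ 0: Poincaré gives c∫u² ≥ c(L/π)²∫(u')², so a(u,u) ≥ (1 + c(L/π)²)∫(u')², while ||u||_{H^1}² ≤ (1 + (L/π)²)∫(u')²; dividing yields the same α.) With (π/L)² = 4*π^2 and c = -93/8, the largest admissible constant is α = ((π/L)² + c)/((π/L)² + 1).
Simplifying, α = (-93 + 32*π^2)/(8*(1 + 4*π^2)).


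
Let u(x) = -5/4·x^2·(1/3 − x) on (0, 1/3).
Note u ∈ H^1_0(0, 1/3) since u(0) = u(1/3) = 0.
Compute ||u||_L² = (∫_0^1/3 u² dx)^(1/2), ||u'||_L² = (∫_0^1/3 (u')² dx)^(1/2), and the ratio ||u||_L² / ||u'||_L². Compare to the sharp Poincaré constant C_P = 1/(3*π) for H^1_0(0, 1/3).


||u||_L² / ||u'||_L² = sqrt(14)/42 < C_P = 1/(3*π).

u(x) = -5/4·x^2·(1/3 − x), so u'(x) = 5*x*(9*x - 2)/12.
u(x) = -5/4·x^2·(1/3 − x) vanishes at x = 0 and x = 1/3, so u ∈ H^1_0(0, 1/3). Differentiate via the product rule and integrate the resulting polynomials term by term.
  ∫_0^1/3 u² dx = ∫_0^1/3 (25*x^6/16 - 25*x^5/24 + 25*x^4/144) dx. Term by term:
    ∫_0^1/3 25*x^6/16 dx = 25/244944;  ∫_0^1/3 -25*x^5/24 dx = -25/104976;  ∫_0^1/3 25*x^4/144 dx = 5/34992.
  Sum: 25/244944 − 25/104976 + 5/34992 = 5/734832.
  ∫_0^1/3 (u')² dx = ∫_0^1/3 (225*x^4/16 - 25*x^3/4 + 25*x^2/36) dx. Term by term:
    ∫_0^1/3 225*x^4/16 dx = 5/432;  ∫_0^1/3 -25*x^3/4 dx = -25/1296;  ∫_0^1/3 25*x^2/36 dx = 25/2916.
  Sum: 5/432 − 25/1296 + 25/2916 = 5/5832.
∫_0^1/3 u² dx = 5/734832, so ||u||_L² = sqrt(35)/2268.
∫_0^1/3 (u')² dx = 5/5832, so ||u'||_L² = sqrt(10)/108.
Ratio ||u||_L² / ||u'||_L² = sqrt(14)/42.
Sharp Poincaré constant on H^1_0(0, 1/3) is C_P = L/π = 1/(3*π), achieved by sin(3*π·x).
A polynomial bump cannot attain the sharp Poincaré constant (only the first sine eigenfunction does), so the ratio is strictly less than C_P, consistent with ||u||_L² ≤ C_P ||u'||_L².


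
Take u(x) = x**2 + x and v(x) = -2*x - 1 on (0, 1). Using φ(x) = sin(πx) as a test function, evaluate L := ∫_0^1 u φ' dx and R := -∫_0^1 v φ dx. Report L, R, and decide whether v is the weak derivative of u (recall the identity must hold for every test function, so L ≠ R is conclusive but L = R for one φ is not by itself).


LHS = -4/π, RHS = 4/π. No, v is not the weak derivative of u.

u(x) = x**2 + x, classical derivative u'(x) = 2*x + 1.
φ(x) = sin(πx), so φ'(x) = π*cos(π*x).
Note φ(0) = φ(1) = 0, so the boundary term u·φ vanishes.
LHS = ∫_0^1 u(x) φ'(x) dx = ∫_0^1 (π*x^2*cos(π*x) + π*x*cos(π*x)) dx. Term by term:
  ∫_0^1 π*x*cos(π*x) dx = -2/π;  ∫_0^1 π*x^2*cos(π*x) dx = -2/π.
Sum: -2/π − 2/π = -4/π.
So LHS = -4/π.
∫_0^1 v(x) φ(x) dx = ∫_0^1 (-2*x*sin(π*x) - sin(π*x)) dx. Term by term:
  ∫_0^1 -sin(π*x) dx = -2/π;  ∫_0^1 -2*x*sin(π*x) dx = -2/π.
Sum: -2/π − 2/π = -4/π.
So RHS = -∫_0^1 v(x) φ(x) dx = 4/π.
LHS − RHS = -8/π ≠ 0, so the identity fails.
(For a valid weak derivative the identity must hold for EVERY test function, in particular this one. The failure shows v is NOT the weak derivative of u.)
Correct weak derivative would be u'(x) = 2*x + 1.


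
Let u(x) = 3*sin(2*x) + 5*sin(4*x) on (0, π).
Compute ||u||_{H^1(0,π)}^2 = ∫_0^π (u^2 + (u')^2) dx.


||u||_{H^1(0,π)}^2 = 235*π

u'(x) = 6*cos(2*x) + 20*cos(4*x).
Expand u² and (u')² and integrate term by term on (0, π), using: for integers n ≥ 1, ∫_0^π sin²(nx) dx = ∫_0^π cos²(nx) dx = π/2; for n ≠ n', ∫_0^π sin(nx)sin(n'x) dx = ∫_0^π cos(nx)cos(n'x) dx = 0; and by product-to-sum, ∫_0^π sin(nx)cos(n'x) dx = ½∫_0^π [sin((n+n')x) + sin((n−n')x)] dx, which is 0 when n+n' is even and 2n/(n²−n'²) when n+n' is odd (it need not vanish on (0, π)).
  u² squared terms: (3)²·∫sin(2x)² dx = 9·π/2 = 9*π/2;  (5)²·∫sin(4x)² dx = 25·π/2 = 25*π/2.
  u² cross terms: 2·(3)·(5)·∫sin(2x)·sin(4x) dx = 30·(0) = 0.
  So ∫_0^π u² dx = 9*π/2 + 25*π/2 + 0 = 17*π.
  (u')² squared terms: (6)²·∫cos(2x)² dx = 36·π/2 = 18*π;  (20)²·∫cos(4x)² dx = 400·π/2 = 200*π.
  (u')² cross terms: 2·(6)·(20)·∫cos(2x)·cos(4x) dx = 240·(0) = 0.
  So ∫_0^π (u')² dx = 18*π + 200*π + 0 = 218*π.
||u||_{H^1}^2 = (17*π) + (218*π) = 235*π.


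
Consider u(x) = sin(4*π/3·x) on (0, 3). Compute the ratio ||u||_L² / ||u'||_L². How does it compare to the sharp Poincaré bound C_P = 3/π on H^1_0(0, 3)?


||u||_L² / ||u'||_L² = 3/(4*π) < C_P = 3/π.

u(x) = sin(4*π/3·x), so u'(x) = 4*π*cos(4*π*x/3)/3.
Writing u(x) = A·sin(kπx/L) with A = 1 and k = 4, use ∫_0^L sin²(kπx/L) dx = L/2 and ∫_0^L cos²(kπx/L) dx = L/2.
u² = 1·sin²(4*π/3·x) and (u')² = 16*π^2/9·cos²(4*π/3·x), and each of sin², cos² integrates to L/2 = 3/2 over (0, 3).
∫_0^3 u² dx = 3/2, so ||u||_L² = sqrt(6)/2.
∫_0^3 (u')² dx = 8*π^2/3, so ||u'||_L² = 2*sqrt(6)*π/3.
Ratio ||u||_L² / ||u'||_L² = 3/(4*π).
Sharp Poincaré constant on H^1_0(0, 3) is C_P = L/π = 3/π, achieved by sin(π/3·x).
This is the k = 4 harmonic; the ratio L/(kπ) is strictly less than C_P = L/π, consistent with the sharp inequality ||u||_L² ≤ C_P ||u'||_L².


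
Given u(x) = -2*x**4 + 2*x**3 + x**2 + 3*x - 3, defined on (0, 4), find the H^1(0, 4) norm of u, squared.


||u||_{H^1}^2 = 42440648/315

The H^1 norm (squared) on an interval (0, L) is
  ||u||_{H^1}^2 = ∫_0^L u(x)^2 dx + ∫_0^L u'(x)^2 dx.
Compute u'(x) = -8*x**3 + 6*x**2 + 2*x + 3.
Then u(x)^2 = 4*x**8 - 8*x**7 - 8*x**5 + 25*x**4 - 6*x**3 + 3*x**2 - 18*x + 9 and u'(x)^2 = 64*x**6 - 96*x**5 + 4*x**4 - 24*x**3 + 40*x**2 + 12*x + 9.
Integrate each monomial from 0 to 4 using ∫_0^4 c·x^n dx = c·4^(n+1)/(n+1):
  ∫_0^4 u(x)^2 dx = ∫_0^4 (4*x^8 - 8*x^7 - 8*x^5 + 25*x^4 - 6*x^3 + 3*x^2 - 18*x + 9) dx. Term by term:
    ∫_0^4 4*x^8 dx = 1048576/9;  ∫_0^4 -8*x^7 dx = -65536;  ∫_0^4 -8*x^5 dx = -16384/3;
    ∫_0^4 25*x^4 dx = 5120;  ∫_0^4 -6*x^3 dx = -384;  ∫_0^4 3*x^2 dx = 64;
    ∫_0^4 -18*x dx = -144;  ∫_0^4 9 dx = 36.
  Sum: 1048576/9 − 65536 − 16384/3 + 5120 − 384 + 64 − 144 + 36 = 451828/9.
  ∫_0^4 u'(x)^2 dx = ∫_0^4 (64*x^6 - 96*x^5 + 4*x^4 - 24*x^3 + 40*x^2 + 12*x + 9) dx. Term by term:
    ∫_0^4 64*x^6 dx = 1048576/7;  ∫_0^4 -96*x^5 dx = -65536;  ∫_0^4 4*x^4 dx = 4096/5;
    ∫_0^4 -24*x^3 dx = -1536;  ∫_0^4 40*x^2 dx = 2560/3;  ∫_0^4 12*x dx = 96;
    ∫_0^4 9 dx = 36.
  Sum: 1048576/7 − 65536 + 4096/5 − 1536 + 2560/3 + 96 + 36 = 8875556/105.
Adding: ||u||_{H^1}^2 = 451828/9 + 8875556/105 = 42440648/315.


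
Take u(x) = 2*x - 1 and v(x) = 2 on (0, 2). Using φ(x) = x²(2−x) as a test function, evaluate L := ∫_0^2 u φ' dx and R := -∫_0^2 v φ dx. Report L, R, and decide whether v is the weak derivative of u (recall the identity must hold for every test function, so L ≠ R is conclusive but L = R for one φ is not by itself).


LHS = -8/3, RHS = -8/3. Yes, v = u' weakly.

u(x) = 2*x - 1, classical derivative u'(x) = 2.
φ(x) = x²(2−x), so φ'(x) = x*(4 - 3*x).
Note φ(0) = φ(2) = 0, so the boundary term u·φ vanishes.
LHS = ∫_0^2 u(x) φ'(x) dx = ∫_0^2 (-6*x^3 + 11*x^2 - 4*x) dx. Term by term:
  ∫_0^2 -6*x^3 dx = -24;  ∫_0^2 11*x^2 dx = 88/3;  ∫_0^2 -4*x dx = -8.
Sum: -24 + 88/3 − 8 = -8/3.
So LHS = -8/3.
∫_0^2 v(x) φ(x) dx = ∫_0^2 (-2*x^3 + 4*x^2) dx. Term by term:
  ∫_0^2 -2*x^3 dx = -8;  ∫_0^2 4*x^2 dx = 32/3.
Sum: -8 + 32/3 = 8/3.
So RHS = -∫_0^2 v(x) φ(x) dx = -8/3.
LHS = RHS, so the identity holds for this test φ.
Moreover u is smooth here and v(x) = u'(x) = 2 pointwise, so the identity holds for every test function. Hence v is the weak derivative of u.


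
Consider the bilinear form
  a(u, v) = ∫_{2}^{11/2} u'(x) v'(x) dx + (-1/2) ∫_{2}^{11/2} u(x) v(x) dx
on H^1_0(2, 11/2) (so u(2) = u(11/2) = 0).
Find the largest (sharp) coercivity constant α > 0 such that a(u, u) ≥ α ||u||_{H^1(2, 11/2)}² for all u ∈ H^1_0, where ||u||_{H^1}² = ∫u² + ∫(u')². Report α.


α = (-49 + 8*π^2)/(2*(4*π^2 + 49))

Coercivity of a(·,·) on H^1_0(2, 11/2) means a(u, u) ≥ α ||u||_{H^1}² for every u ∈ H^1_0.
The interval has length L = 7/2, and Poincaré/coercivity depend only on L. Here a(u, u) = ∫(u')² + (-1/2)·∫u².
Here c = -1/2 < 0 with |c| < (π/L)² = 4*π^2/49, so coercivity still holds. The condition a(u,u) ≥ α||u||_{H^1}² reads (1−α)∫(u')² ≥ (α−c)∫u². Any admissible α is ≤ 1 (rapidly oscillating u have ∫u²/∫(u')² → 0), and α = 1 would force 0 ≥ (1−c)∫u², impossible since c < 1; so 1−α > 0. By the sharp Poincaré inequality on H^1_0 of an interval of length L, ∫(u')² ≥ (π/L)²∫u² with equality for the first sine mode sin(π(x−x₀)/L) (x₀ the left endpoint), so the inequality holds for all u iff (1−α)(π/L)² ≥ α − c, i.e. α ≤ ((π/L)² + c)/((π/L)² + 1) = (1 + c(L/π)²)/(1 + (L/π)²). (Direct route, valid since c ≤ 0: Poincaré gives c∫u² ≥ c(L/π)²∫(u')², so a(u,u) ≥ (1 + c(L/π)²)∫(u')², while ||u||_{H^1}² ≤ (1 + (L/π)²)∫(u')²; dividing yields the same α.) With (π/L)² = 4*π^2/49 and c = -1/2, the largest admissible constant is α = ((π/L)² + c)/((π/L)² + 1).
Simplifying, α = (-49 + 8*π^2)/(2*(4*π^2 + 49)).


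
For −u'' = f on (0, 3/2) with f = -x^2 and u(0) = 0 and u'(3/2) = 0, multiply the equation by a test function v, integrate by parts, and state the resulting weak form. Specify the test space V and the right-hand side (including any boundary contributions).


V = {v ∈ H^1(0, 3/2) : v(0) = 0} (test functions vanish at x = 0 where u is specified); weak form: ∫_0^3/2 u'v' dx = ∫_0^3/2 (-x^2) v dx for all v ∈ V.

Multiply both sides by a test function v and integrate from 0 to 3/2:
  ∫_0^3/2 −u''(x) v(x) dx = ∫_0^3/2 f(x) v(x) dx.
Integrate the LHS by parts once:
  ∫_0^3/2 −u'' v dx = −[u'(x) v(x)]_0^3/2 + ∫_0^3/2 u'(x) v'(x) dx.
Thus ∫_0^3/2 u'(x) v'(x) dx = ∫_0^3/2 f(x) v(x) dx + [u'(x) v(x)]_0^3/2.
Choose V so that boundary terms are either known or forced to vanish.
Mixed BC: u(0) = 0 (Dirichlet) and u'(3/2) = 0 (Neumann). Define V = {v ∈ H^1(0, 3/2) : v(0) = 0}. Then [u' v]_0^3/2 = u'(3/2)·v(3/2) − u'(0)·0 = 0.
Weak formulation: find u (satisfying any essential BC) such that ∫_0^3/2 u'(x) v'(x) dx = ∫_0^3/2 f v dx for all v ∈ V (Dirichlet at 0 absorbed into V; the Neumann datum at x = 3/2 is zero, so no boundary term remains).
Substituting f(x) = -x^2, the right-hand side is ∫_0^3/2 (-x^2) v dx.
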